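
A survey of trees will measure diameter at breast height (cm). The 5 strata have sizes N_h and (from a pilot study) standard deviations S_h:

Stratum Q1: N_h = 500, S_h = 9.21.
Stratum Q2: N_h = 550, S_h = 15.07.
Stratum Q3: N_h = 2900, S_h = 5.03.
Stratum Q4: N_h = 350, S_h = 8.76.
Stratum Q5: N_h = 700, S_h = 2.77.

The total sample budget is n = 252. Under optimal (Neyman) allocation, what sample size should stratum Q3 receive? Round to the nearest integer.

113

Neyman allocation: n_h = n · N_h S_h / Σ N_i S_i, with n = 252.
  stratum Q1: N_h·S_h = 500·9.21 = 4605.00
  stratum Q2: N_h·S_h = 550·15.07 = 8288.50
  stratum Q3: N_h·S_h = 2900·5.03 = 14587.00
  stratum Q4: N_h·S_h = 350·8.76 = 3066.00
  stratum Q5: N_h·S_h = 700·2.77 = 1939.00
Σ N_h S_h = 32485.50
n for stratum Q3 = 252·14587.00/32485.50 = 113.156 → 113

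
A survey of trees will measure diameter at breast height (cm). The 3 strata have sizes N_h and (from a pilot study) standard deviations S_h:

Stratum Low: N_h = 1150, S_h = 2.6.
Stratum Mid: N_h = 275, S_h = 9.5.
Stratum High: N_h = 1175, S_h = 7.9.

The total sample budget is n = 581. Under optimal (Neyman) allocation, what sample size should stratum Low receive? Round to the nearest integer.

Neyman allocation: n_h = n · N_h S_h / Σ N_i S_i, with n = 581.
  stratum Low: N_h·S_h = 1150·2.6 = 2990.00
  stratum Mid: N_h·S_h = 275·9.5 = 2612.50
  stratum High: N_h·S_h = 1175·7.9 = 9282.50
Σ N_h S_h = 14885.00
n for stratum Low = 581·2990.00/14885.00 = 116.707 → 117

117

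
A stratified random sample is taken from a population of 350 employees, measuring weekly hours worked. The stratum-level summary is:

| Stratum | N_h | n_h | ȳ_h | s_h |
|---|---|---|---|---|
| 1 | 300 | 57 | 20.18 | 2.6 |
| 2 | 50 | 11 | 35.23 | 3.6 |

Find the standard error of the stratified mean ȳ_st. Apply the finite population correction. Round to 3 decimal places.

SE(ȳ_st) ≈ 0.299

V̂(ȳ_st) = Σ W_h² (1 − n_h/N_h) s_h²/n_h, with W_h = N_h/N and N = 350:
  stratum 1: (300/350)²·(1 − 57/300)·2.6²/57 = 0.070577
  stratum 2: (50/350)²·(1 − 11/50)·3.6²/11 = 0.0187547
V̂(ȳ_st) = 0.0893317
SE(ȳ_st) = √0.0893317 = 0.298884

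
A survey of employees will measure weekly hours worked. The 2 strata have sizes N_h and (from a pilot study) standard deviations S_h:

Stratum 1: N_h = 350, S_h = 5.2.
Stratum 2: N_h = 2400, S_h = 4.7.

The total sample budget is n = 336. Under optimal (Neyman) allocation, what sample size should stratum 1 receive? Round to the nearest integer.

47

Neyman allocation: n_h = n · N_h S_h / Σ N_i S_i, with n = 336.
  stratum 1: N_h·S_h = 350·5.2 = 1820.00
  stratum 2: N_h·S_h = 2400·4.7 = 11280.00
Σ N_h S_h = 13100.00
n for stratum 1 = 336·1820.00/13100.00 = 46.681 → 47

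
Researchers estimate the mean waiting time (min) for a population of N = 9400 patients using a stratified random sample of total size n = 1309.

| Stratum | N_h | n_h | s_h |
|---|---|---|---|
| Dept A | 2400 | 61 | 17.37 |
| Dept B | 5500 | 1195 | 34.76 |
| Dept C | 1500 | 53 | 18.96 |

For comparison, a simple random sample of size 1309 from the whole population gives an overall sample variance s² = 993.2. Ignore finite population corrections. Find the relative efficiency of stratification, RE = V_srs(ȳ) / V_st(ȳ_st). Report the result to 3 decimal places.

RE ≈ 0.902

V̂(ȳ_st) = Σ W_h² s_h²/n_h, with W_h = N_h/N and N = 9400:
  stratum Dept A: (2400/9400)²·17.37²/61 = 0.322431
  stratum Dept B: (5500/9400)²·34.76²/1195 = 0.346148
  stratum Dept C: (1500/9400)²·18.96²/53 = 0.172714
V_st = 0.841292
V_srs = s²/n = 993.2/1309 = 0.758747
Relative efficiency = V_srs / V_st = 0.758747/0.841292 = 0.9019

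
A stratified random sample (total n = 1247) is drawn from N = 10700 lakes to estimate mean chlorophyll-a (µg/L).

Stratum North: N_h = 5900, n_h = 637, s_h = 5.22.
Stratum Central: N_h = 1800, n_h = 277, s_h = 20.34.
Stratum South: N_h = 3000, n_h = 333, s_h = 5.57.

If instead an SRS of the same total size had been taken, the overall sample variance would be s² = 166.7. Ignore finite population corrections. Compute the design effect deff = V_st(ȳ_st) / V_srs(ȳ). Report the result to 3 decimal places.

deff ≈ 0.468

V̂(ȳ_st) = Σ W_h² s_h²/n_h, with W_h = N_h/N and N = 10700:
  stratum North: (5900/10700)²·5.22²/637 = 0.0130058
  stratum Central: (1800/10700)²·20.34²/277 = 0.0422668
  stratum South: (3000/10700)²·5.57²/333 = 0.00732388
V_st = 0.0625965
V_srs = s²/n = 166.7/1247 = 0.133681
deff = V_st / V_srs = 0.0625965/0.133681 = 0.4683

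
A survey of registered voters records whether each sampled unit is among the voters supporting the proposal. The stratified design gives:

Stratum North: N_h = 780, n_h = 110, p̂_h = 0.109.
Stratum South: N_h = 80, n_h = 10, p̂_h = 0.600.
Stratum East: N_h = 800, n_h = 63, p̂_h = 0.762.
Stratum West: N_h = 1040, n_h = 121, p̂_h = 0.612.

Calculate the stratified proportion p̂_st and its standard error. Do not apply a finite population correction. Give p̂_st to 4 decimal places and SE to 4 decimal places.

N = 2700; stratum weights W_h = N_h/N.
p̂_st = Σ W_h p̂_h = (780·0.109 + 80·0.600 + 800·0.762 + 1040·0.612)/2700 = 0.51078
V̂(p̂_st) = Σ W_h² p̂_h(1−p̂_h)/(n_h−1):
  stratum North: (780/2700)²·0.109·0.891/109 = 7.436e-05
  stratum South: (80/2700)²·0.600·0.400/9 = 2.34111e-05
  stratum East: (800/2700)²·0.762·0.238/62 = 0.000256799
  stratum West: (1040/2700)²·0.612·0.388/120 = 0.00029359
V̂(p̂_st) = 0.00064816; SE = √V̂ = 0.025459

p̂_st ≈ 0.5108, SE ≈ 0.0255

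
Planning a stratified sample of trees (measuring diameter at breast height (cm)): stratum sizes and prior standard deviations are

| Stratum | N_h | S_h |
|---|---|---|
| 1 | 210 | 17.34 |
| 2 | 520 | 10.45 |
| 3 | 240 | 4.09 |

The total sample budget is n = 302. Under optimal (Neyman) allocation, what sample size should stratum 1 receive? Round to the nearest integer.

109

Neyman allocation: n_h = n · N_h S_h / Σ N_i S_i, with n = 302.
  stratum 1: N_h·S_h = 210·17.34 = 3641.40
  stratum 2: N_h·S_h = 520·10.45 = 5434.00
  stratum 3: N_h·S_h = 240·4.09 = 981.60
Σ N_h S_h = 10057.00
n for stratum 1 = 302·3641.40/10057.00 = 109.347 → 109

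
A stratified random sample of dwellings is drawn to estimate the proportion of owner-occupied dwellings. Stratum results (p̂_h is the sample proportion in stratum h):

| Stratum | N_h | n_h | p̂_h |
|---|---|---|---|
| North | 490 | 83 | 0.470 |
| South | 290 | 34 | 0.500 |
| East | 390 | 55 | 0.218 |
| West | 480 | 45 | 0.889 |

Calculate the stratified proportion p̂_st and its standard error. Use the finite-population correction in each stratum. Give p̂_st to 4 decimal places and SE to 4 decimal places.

p̂_st ≈ 0.5376, SE ≈ 0.0274

N = 1650; stratum weights W_h = N_h/N.
p̂_st = Σ W_h p̂_h = (490·0.470 + 290·0.500 + 390·0.218 + 480·0.889)/1650 = 0.53760
V̂(p̂_st) = Σ W_h² (1 − n_h/N_h) p̂_h(1−p̂_h)/(n_h−1):
  stratum North: (490/1650)²·(1 − 83/490)·0.470·0.530/82 = 0.000222527
  stratum South: (290/1650)²·(1 − 34/290)·0.500·0.500/33 = 0.000206584
  stratum East: (390/1650)²·(1 − 55/390)·0.218·0.782/54 = 0.000151499
  stratum West: (480/1650)²·(1 − 45/480)·0.889·0.111/44 = 0.000172002
V̂(p̂_st) = 0.000752613; SE = √V̂ = 0.0274338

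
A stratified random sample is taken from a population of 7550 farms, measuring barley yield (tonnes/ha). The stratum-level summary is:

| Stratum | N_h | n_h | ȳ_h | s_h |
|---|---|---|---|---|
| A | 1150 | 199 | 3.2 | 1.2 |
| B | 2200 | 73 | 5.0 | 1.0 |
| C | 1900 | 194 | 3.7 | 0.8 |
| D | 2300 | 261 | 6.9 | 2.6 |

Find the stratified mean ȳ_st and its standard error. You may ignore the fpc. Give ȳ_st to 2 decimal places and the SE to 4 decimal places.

ȳ_st = Σ W_h ȳ_h = (1150·3.2 + 2200·5.0 + 1900·3.7 + 2300·6.9)/7550 = 4.97748
V̂(ȳ_st) = Σ W_h² s_h²/n_h, with W_h = N_h/N and N = 7550:
  stratum A: (1150/7550)²·1.2²/199 = 0.000167885
  stratum B: (2200/7550)²·1.0²/73 = 0.00116313
  stratum C: (1900/7550)²·0.8²/194 = 0.000208926
  stratum D: (2300/7550)²·2.6²/261 = 0.00240363
V̂(ȳ_st) = 0.00394357
SE(ȳ_st) = √0.00394357 = 0.0627979

ȳ_st ≈ 4.98, SE ≈ 0.0628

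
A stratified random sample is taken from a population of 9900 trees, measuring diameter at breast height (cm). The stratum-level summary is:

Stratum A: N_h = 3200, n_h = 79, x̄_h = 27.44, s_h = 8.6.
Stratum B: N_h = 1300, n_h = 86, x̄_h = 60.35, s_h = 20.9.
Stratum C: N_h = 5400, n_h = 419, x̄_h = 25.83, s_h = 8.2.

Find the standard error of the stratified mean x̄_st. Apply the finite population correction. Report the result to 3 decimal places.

V̂(x̄_st) = Σ W_h² (1 − n_h/N_h) s_h²/n_h, with W_h = N_h/N and N = 9900:
  stratum A: (3200/9900)²·(1 − 79/3200)·8.6²/79 = 0.0953989
  stratum B: (1300/9900)²·(1 − 86/1300)·20.9²/86 = 0.0817873
  stratum C: (5400/9900)²·(1 − 419/5400)·8.2²/419 = 0.0440406
V̂(x̄_st) = 0.221227
SE(x̄_st) = √0.221227 = 0.470348

SE(x̄_st) ≈ 0.470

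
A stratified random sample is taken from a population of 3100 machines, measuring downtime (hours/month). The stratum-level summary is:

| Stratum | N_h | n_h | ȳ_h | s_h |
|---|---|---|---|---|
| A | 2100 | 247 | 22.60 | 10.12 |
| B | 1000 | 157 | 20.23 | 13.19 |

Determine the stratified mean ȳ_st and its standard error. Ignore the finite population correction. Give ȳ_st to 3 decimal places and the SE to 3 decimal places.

ȳ_st = Σ W_h ȳ_h = (2100·22.60 + 1000·20.23)/3100 = 21.83548
V̂(ȳ_st) = Σ W_h² s_h²/n_h, with W_h = N_h/N and N = 3100:
  stratum A: (2100/3100)²·10.12²/247 = 0.190274
  stratum B: (1000/3100)²·13.19²/157 = 0.11531
V̂(ȳ_st) = 0.305584
SE(ȳ_st) = √0.305584 = 0.552796

ȳ_st ≈ 21.835, SE ≈ 0.553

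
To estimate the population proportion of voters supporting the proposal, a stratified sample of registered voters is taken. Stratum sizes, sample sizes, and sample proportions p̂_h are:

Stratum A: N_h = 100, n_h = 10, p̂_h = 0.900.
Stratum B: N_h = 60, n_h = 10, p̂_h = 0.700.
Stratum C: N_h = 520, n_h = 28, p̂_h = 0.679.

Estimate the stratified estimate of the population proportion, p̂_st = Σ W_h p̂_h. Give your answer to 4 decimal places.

N = 680; stratum weights W_h = N_h/N.
p̂_st = Σ W_h p̂_h = (100·0.900 + 60·0.700 + 520·0.679)/680 = 0.71335

p̂_st ≈ 0.7134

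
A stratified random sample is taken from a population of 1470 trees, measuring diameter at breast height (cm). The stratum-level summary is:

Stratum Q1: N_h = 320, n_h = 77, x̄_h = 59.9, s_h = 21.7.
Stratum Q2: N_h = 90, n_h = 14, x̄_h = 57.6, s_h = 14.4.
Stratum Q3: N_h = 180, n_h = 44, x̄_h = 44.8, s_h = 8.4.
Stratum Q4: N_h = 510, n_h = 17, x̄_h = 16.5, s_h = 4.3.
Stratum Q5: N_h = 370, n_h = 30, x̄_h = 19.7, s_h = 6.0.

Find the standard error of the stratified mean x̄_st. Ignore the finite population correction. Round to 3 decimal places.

V̂(x̄_st) = Σ W_h² s_h²/n_h, with W_h = N_h/N and N = 1470:
  stratum Q1: (320/1470)²·21.7²/77 = 0.289797
  stratum Q2: (90/1470)²·14.4²/14 = 0.0555197
  stratum Q3: (180/1470)²·8.4²/44 = 0.0240445
  stratum Q4: (510/1470)²·4.3²/17 = 0.130916
  stratum Q5: (370/1470)²·6.0²/30 = 0.0760239
V̂(x̄_st) = 0.576302
SE(x̄_st) = √0.576302 = 0.759145

SE(x̄_st) ≈ 0.759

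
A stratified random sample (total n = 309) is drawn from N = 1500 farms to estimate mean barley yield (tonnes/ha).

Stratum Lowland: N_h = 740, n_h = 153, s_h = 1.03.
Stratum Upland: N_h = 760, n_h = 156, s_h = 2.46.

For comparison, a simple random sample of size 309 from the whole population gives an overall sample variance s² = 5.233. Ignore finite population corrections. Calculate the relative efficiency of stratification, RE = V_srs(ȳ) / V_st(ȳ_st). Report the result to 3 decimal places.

V̂(ȳ_st) = Σ W_h² s_h²/n_h, with W_h = N_h/N and N = 1500:
  stratum Lowland: (740/1500)²·1.03²/153 = 0.00168758
  stratum Upland: (760/1500)²·2.46²/156 = 0.00995842
V_st = 0.011646
V_srs = s²/n = 5.233/309 = 0.0169353
Relative efficiency = V_srs / V_st = 0.0169353/0.011646 = 1.4542

RE ≈ 1.454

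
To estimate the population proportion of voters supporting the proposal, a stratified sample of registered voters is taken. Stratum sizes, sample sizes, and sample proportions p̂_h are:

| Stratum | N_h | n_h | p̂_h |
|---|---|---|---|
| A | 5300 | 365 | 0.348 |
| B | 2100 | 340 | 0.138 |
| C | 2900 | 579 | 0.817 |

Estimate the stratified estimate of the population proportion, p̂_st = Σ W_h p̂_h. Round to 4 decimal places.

p̂_st ≈ 0.4372

N = 10300; stratum weights W_h = N_h/N.
p̂_st = Σ W_h p̂_h = (5300·0.348 + 2100·0.138 + 2900·0.817)/10300 = 0.43723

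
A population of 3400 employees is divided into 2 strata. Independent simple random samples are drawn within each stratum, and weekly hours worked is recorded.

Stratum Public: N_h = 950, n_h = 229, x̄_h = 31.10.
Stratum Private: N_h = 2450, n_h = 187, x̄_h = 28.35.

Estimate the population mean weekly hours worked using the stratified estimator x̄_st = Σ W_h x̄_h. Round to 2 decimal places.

x̄_st ≈ 29.12

N = Σ N_h = 3400. Stratum weights W_h = N_h/N.
x̄_st = (950·31.10 + 2450·28.35) / 3400 = 29.1184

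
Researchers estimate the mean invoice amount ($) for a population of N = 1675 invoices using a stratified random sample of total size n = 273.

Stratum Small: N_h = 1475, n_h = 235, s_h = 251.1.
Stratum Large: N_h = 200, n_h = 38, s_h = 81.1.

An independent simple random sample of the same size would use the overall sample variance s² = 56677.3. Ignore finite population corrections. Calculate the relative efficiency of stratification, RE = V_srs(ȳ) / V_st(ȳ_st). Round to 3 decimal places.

V̂(ȳ_st) = Σ W_h² s_h²/n_h, with W_h = N_h/N and N = 1675:
  stratum Small: (1475/1675)²·251.1²/235 = 208.056
  stratum Large: (200/1675)²·81.1²/38 = 2.46768
V_st = 210.524
V_srs = s²/n = 56677.3/273 = 207.609
Relative efficiency = V_srs / V_st = 207.609/210.524 = 0.9862

RE ≈ 0.986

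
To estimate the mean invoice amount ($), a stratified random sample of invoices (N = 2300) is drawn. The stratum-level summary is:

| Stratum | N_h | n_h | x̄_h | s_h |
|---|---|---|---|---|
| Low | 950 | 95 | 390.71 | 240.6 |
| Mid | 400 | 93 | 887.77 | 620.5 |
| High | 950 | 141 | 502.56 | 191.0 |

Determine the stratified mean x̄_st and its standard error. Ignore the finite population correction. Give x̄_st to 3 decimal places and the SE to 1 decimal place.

x̄_st ≈ 523.354, SE ≈ 16.5

x̄_st = Σ W_h x̄_h = (950·390.71 + 400·887.77 + 950·502.56)/2300 = 523.35413
V̂(x̄_st) = Σ W_h² s_h²/n_h, with W_h = N_h/N and N = 2300:
  stratum Low: (950/2300)²·240.6²/95 = 103.958
  stratum Mid: (400/2300)²·620.5²/93 = 125.217
  stratum High: (950/2300)²·191.0²/141 = 44.1407
V̂(x̄_st) = 273.316
SE(x̄_st) = √273.316 = 16.5323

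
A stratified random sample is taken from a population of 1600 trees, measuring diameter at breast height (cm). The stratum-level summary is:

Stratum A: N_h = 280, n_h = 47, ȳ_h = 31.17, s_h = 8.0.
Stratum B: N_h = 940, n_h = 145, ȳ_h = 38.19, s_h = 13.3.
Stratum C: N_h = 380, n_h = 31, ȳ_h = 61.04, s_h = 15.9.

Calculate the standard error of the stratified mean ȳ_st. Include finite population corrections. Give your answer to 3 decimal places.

SE(ȳ_st) ≈ 0.902

V̂(ȳ_st) = Σ W_h² (1 − n_h/N_h) s_h²/n_h, with W_h = N_h/N and N = 1600:
  stratum A: (280/1600)²·(1 − 47/280)·8.0²/47 = 0.0347021
  stratum B: (940/1600)²·(1 − 145/940)·13.3²/145 = 0.356115
  stratum C: (380/1600)²·(1 − 31/380)·15.9²/31 = 0.422476
V̂(ȳ_st) = 0.813293
SE(ȳ_st) = √0.813293 = 0.901827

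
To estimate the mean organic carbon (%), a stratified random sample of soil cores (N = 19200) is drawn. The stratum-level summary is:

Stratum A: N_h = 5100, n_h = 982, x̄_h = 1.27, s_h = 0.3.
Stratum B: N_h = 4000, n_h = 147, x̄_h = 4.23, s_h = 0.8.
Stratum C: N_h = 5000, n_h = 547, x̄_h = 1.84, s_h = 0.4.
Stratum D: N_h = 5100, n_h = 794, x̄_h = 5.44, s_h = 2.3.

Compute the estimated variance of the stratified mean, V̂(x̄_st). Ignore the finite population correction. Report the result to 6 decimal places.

V̂(x̄_st) ≈ 0.000685

V̂(x̄_st) = Σ W_h² s_h²/n_h, with W_h = N_h/N and N = 19200:
  stratum A: (5100/19200)²·0.3²/982 = 6.46649e-06
  stratum B: (4000/19200)²·0.8²/147 = 0.000188964
  stratum C: (5000/19200)²·0.4²/547 = 1.98367e-05
  stratum D: (5100/19200)²·2.3²/794 = 0.000470081
V̂(x̄_st) = 0.000685349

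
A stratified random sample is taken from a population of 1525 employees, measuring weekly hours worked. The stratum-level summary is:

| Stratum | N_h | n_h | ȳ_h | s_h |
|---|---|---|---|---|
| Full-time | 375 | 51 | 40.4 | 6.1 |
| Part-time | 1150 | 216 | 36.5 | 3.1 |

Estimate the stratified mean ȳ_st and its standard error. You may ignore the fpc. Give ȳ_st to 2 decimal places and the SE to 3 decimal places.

ȳ_st = Σ W_h ȳ_h = (375·40.4 + 1150·36.5)/1525 = 37.45902
V̂(ȳ_st) = Σ W_h² s_h²/n_h, with W_h = N_h/N and N = 1525:
  stratum Full-time: (375/1525)²·6.1²/51 = 0.0441176
  stratum Part-time: (1150/1525)²·3.1²/216 = 0.0253003
V̂(ȳ_st) = 0.0694179
SE(ȳ_st) = √0.0694179 = 0.263473

ȳ_st ≈ 37.46, SE ≈ 0.263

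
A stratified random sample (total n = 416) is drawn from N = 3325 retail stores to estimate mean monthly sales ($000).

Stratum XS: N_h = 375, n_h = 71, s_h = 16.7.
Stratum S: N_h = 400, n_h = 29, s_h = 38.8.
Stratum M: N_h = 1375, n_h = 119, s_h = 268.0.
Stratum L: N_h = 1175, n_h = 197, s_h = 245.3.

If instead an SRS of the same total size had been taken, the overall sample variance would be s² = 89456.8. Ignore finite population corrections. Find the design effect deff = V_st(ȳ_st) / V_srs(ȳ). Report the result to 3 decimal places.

deff ≈ 0.661

V̂(ȳ_st) = Σ W_h² s_h²/n_h, with W_h = N_h/N and N = 3325:
  stratum XS: (375/3325)²·16.7²/71 = 0.0499636
  stratum S: (400/3325)²·38.8²/29 = 0.751281
  stratum M: (1375/3325)²·268.0²/119 = 103.215
  stratum L: (1175/3325)²·245.3²/197 = 38.1436
V_st = 142.16
V_srs = s²/n = 89456.8/416 = 215.04
deff = V_st / V_srs = 142.16/215.04 = 0.6611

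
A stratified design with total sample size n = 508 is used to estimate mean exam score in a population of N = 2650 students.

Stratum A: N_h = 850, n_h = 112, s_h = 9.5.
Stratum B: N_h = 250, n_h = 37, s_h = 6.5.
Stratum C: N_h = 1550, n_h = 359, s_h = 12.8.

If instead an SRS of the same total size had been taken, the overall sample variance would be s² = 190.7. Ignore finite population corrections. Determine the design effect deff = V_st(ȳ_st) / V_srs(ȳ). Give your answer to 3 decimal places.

V̂(ȳ_st) = Σ W_h² s_h²/n_h, with W_h = N_h/N and N = 2650:
  stratum A: (850/2650)²·9.5²/112 = 0.082904
  stratum B: (250/2650)²·6.5²/37 = 0.0101628
  stratum C: (1550/2650)²·12.8²/359 = 0.156134
V_st = 0.249201
V_srs = s²/n = 190.7/508 = 0.375394
deff = V_st / V_srs = 0.249201/0.375394 = 0.6638

deff ≈ 0.664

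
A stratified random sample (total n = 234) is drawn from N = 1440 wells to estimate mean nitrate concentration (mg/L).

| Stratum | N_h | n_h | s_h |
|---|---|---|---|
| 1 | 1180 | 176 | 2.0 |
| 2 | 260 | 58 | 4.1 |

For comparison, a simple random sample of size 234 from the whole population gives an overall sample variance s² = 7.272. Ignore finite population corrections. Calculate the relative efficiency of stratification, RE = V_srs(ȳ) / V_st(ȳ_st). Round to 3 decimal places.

RE ≈ 1.258

V̂(ȳ_st) = Σ W_h² s_h²/n_h, with W_h = N_h/N and N = 1440:
  stratum 1: (1180/1440)²·2.0²/176 = 0.0152611
  stratum 2: (260/1440)²·4.1²/58 = 0.00944847
V_st = 0.0247096
V_srs = s²/n = 7.272/234 = 0.0310769
Relative efficiency = V_srs / V_st = 0.0310769/0.0247096 = 1.2577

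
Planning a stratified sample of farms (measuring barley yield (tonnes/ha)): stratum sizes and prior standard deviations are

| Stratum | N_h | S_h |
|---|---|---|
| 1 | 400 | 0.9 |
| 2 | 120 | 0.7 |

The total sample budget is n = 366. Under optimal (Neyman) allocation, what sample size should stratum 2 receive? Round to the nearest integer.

69

Neyman allocation: n_h = n · N_h S_h / Σ N_i S_i, with n = 366.
  stratum 1: N_h·S_h = 400·0.9 = 360.00
  stratum 2: N_h·S_h = 120·0.7 = 84.00
Σ N_h S_h = 444.00
n for stratum 2 = 366·84.00/444.00 = 69.243 → 69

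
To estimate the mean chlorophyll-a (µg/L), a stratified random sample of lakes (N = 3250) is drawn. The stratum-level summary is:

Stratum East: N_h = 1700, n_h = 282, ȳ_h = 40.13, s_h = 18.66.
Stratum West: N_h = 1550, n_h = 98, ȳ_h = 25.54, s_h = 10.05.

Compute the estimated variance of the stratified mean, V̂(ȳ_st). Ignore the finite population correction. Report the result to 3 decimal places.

V̂(ȳ_st) ≈ 0.572

V̂(ȳ_st) = Σ W_h² s_h²/n_h, with W_h = N_h/N and N = 3250:
  stratum East: (1700/3250)²·18.66²/282 = 0.337836
  stratum West: (1550/3250)²·10.05²/98 = 0.234424
V̂(ȳ_st) = 0.57226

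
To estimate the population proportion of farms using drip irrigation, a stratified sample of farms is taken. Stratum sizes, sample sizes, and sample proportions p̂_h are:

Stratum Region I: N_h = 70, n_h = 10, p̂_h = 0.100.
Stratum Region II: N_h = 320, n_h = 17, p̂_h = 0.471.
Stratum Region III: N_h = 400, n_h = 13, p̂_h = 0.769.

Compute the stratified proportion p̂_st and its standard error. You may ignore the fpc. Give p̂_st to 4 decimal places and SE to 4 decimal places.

p̂_st ≈ 0.5890, SE ≈ 0.0802

N = 790; stratum weights W_h = N_h/N.
p̂_st = Σ W_h p̂_h = (70·0.100 + 320·0.471 + 400·0.769)/790 = 0.58901
V̂(p̂_st) = Σ W_h² p̂_h(1−p̂_h)/(n_h−1):
  stratum Region I: (70/790)²·0.100·0.900/9 = 7.85131e-05
  stratum Region II: (320/790)²·0.471·0.529/16 = 0.00255507
  stratum Region III: (400/790)²·0.769·0.231/12 = 0.0037951
V̂(p̂_st) = 0.00642868; SE = √V̂ = 0.080179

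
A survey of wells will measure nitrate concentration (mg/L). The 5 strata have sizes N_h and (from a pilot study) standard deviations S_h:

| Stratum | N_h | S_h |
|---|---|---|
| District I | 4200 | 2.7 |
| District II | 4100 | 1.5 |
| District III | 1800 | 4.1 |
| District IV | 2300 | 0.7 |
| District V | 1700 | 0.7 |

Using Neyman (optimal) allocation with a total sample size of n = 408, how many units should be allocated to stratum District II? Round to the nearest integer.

91

Neyman allocation: n_h = n · N_h S_h / Σ N_i S_i, with n = 408.
  stratum District I: N_h·S_h = 4200·2.7 = 11340.00
  stratum District II: N_h·S_h = 4100·1.5 = 6150.00
  stratum District III: N_h·S_h = 1800·4.1 = 7380.00
  stratum District IV: N_h·S_h = 2300·0.7 = 1610.00
  stratum District V: N_h·S_h = 1700·0.7 = 1190.00
Σ N_h S_h = 27670.00
n for stratum District II = 408·6150.00/27670.00 = 90.683 → 91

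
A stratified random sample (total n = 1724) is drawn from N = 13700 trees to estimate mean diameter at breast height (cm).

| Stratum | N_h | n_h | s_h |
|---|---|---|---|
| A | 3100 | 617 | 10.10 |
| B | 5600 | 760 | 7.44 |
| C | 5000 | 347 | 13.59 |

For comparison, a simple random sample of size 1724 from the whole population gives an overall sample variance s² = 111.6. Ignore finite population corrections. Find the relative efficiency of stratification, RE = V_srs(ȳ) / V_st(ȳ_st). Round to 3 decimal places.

V̂(ȳ_st) = Σ W_h² s_h²/n_h, with W_h = N_h/N and N = 13700:
  stratum A: (3100/13700)²·10.10²/617 = 0.00846525
  stratum B: (5600/13700)²·7.44²/760 = 0.0121693
  stratum C: (5000/13700)²·13.59²/347 = 0.0708938
V_st = 0.0915284
V_srs = s²/n = 111.6/1724 = 0.0647332
Relative efficiency = V_srs / V_st = 0.0647332/0.0915284 = 0.7072

RE ≈ 0.707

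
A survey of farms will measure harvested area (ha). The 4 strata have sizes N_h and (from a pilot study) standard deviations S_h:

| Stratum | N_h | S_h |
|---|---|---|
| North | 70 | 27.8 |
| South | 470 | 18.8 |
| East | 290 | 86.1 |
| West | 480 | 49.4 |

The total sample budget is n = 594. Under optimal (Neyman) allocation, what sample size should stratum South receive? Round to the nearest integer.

88

Neyman allocation: n_h = n · N_h S_h / Σ N_i S_i, with n = 594.
  stratum North: N_h·S_h = 70·27.8 = 1946.00
  stratum South: N_h·S_h = 470·18.8 = 8836.00
  stratum East: N_h·S_h = 290·86.1 = 24969.00
  stratum West: N_h·S_h = 480·49.4 = 23712.00
Σ N_h S_h = 59463.00
n for stratum South = 594·8836.00/59463.00 = 88.266 → 88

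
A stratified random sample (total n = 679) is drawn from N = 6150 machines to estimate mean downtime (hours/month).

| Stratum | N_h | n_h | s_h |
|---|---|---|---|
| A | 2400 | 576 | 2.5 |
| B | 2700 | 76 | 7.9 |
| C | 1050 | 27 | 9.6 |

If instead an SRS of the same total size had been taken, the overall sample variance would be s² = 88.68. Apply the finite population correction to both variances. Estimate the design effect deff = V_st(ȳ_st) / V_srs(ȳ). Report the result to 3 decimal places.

V̂(ȳ_st) = Σ W_h² (1 − n_h/N_h) s_h²/n_h, with W_h = N_h/N and N = 6150:
  stratum A: (2400/6150)²·(1 − 576/2400)·2.5²/576 = 0.00125587
  stratum B: (2700/6150)²·(1 − 76/2700)·7.9²/76 = 0.153822
  stratum C: (1050/6150)²·(1 − 27/1050)·9.6²/27 = 0.0969379
V_st = 0.252016
V_srs = (1 − 679/6150)·88.68/679 = 0.116184
deff = V_st / V_srs = 0.252016/0.116184 = 2.1691

deff ≈ 2.169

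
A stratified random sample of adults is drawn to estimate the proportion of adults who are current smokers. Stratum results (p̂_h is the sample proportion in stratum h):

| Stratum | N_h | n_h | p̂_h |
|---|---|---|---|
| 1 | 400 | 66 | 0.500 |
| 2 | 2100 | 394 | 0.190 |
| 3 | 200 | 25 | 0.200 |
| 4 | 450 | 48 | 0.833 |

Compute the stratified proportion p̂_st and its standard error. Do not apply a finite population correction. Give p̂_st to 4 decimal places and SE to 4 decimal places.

p̂_st ≈ 0.3219, SE ≈ 0.0180

N = 3150; stratum weights W_h = N_h/N.
p̂_st = Σ W_h p̂_h = (400·0.500 + 2100·0.190 + 200·0.200 + 450·0.833)/3150 = 0.32186
V̂(p̂_st) = Σ W_h² p̂_h(1−p̂_h)/(n_h−1):
  stratum 1: (400/3150)²·0.500·0.500/65 = 6.20191e-05
  stratum 2: (2100/3150)²·0.190·0.810/393 = 0.000174046
  stratum 3: (200/3150)²·0.200·0.800/24 = 2.68749e-05
  stratum 4: (450/3150)²·0.833·0.167/47 = 6.04043e-05
V̂(p̂_st) = 0.000323344; SE = √V̂ = 0.0179818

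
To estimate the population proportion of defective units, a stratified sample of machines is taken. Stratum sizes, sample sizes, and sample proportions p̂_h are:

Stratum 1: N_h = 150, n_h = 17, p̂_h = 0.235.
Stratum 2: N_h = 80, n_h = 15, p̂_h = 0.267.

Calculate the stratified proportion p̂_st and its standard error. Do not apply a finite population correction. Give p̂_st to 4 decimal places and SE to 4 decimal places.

p̂_st ≈ 0.2461, SE ≈ 0.0804

N = 230; stratum weights W_h = N_h/N.
p̂_st = Σ W_h p̂_h = (150·0.235 + 80·0.267)/230 = 0.24613
V̂(p̂_st) = Σ W_h² p̂_h(1−p̂_h)/(n_h−1):
  stratum 1: (150/230)²·0.235·0.765/16 = 0.00477899
  stratum 2: (80/230)²·0.267·0.733/14 = 0.00169126
V̂(p̂_st) = 0.00647025; SE = √V̂ = 0.0804379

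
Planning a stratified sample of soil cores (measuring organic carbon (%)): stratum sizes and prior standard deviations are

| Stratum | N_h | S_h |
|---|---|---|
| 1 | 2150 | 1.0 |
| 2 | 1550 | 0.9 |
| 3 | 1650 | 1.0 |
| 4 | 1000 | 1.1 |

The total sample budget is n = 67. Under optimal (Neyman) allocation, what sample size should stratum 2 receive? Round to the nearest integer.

Neyman allocation: n_h = n · N_h S_h / Σ N_i S_i, with n = 67.
  stratum 1: N_h·S_h = 2150·1.0 = 2150.00
  stratum 2: N_h·S_h = 1550·0.9 = 1395.00
  stratum 3: N_h·S_h = 1650·1.0 = 1650.00
  stratum 4: N_h·S_h = 1000·1.1 = 1100.00
Σ N_h S_h = 6295.00
n for stratum 2 = 67·1395.00/6295.00 = 14.847 → 15

15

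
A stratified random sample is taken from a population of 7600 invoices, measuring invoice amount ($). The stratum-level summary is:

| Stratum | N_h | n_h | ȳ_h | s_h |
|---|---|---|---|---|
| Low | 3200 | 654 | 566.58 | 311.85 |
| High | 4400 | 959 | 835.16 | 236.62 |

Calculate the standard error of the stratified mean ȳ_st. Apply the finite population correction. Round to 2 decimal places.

V̂(ȳ_st) = Σ W_h² (1 − n_h/N_h) s_h²/n_h, with W_h = N_h/N and N = 7600:
  stratum Low: (3200/7600)²·(1 − 654/3200)·311.85²/654 = 20.9747
  stratum High: (4400/7600)²·(1 − 959/4400)·236.62²/959 = 15.3036
V̂(ȳ_st) = 36.2783
SE(ȳ_st) = √36.2783 = 6.02315

SE(ȳ_st) ≈ 6.02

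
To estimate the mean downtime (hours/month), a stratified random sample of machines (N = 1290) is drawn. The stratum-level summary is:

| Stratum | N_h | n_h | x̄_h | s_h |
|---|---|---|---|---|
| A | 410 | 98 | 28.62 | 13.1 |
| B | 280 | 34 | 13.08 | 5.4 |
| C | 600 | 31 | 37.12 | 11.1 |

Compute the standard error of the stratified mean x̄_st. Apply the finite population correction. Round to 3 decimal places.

V̂(x̄_st) = Σ W_h² (1 − n_h/N_h) s_h²/n_h, with W_h = N_h/N and N = 1290:
  stratum A: (410/1290)²·(1 − 98/410)·13.1²/98 = 0.134609
  stratum B: (280/1290)²·(1 − 34/280)·5.4²/34 = 0.0354995
  stratum C: (600/1290)²·(1 − 31/600)·11.1²/31 = 0.815396
V̂(x̄_st) = 0.985505
SE(x̄_st) = √0.985505 = 0.992726

SE(x̄_st) ≈ 0.993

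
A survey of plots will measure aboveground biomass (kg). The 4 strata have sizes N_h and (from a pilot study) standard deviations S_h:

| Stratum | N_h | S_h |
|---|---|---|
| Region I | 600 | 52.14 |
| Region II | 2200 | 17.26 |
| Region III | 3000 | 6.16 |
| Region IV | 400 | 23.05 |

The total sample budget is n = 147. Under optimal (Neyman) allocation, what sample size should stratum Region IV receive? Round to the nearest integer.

14

Neyman allocation: n_h = n · N_h S_h / Σ N_i S_i, with n = 147.
  stratum Region I: N_h·S_h = 600·52.14 = 31284.00
  stratum Region II: N_h·S_h = 2200·17.26 = 37972.00
  stratum Region III: N_h·S_h = 3000·6.16 = 18480.00
  stratum Region IV: N_h·S_h = 400·23.05 = 9220.00
Σ N_h S_h = 96956.00
n for stratum Region IV = 147·9220.00/96956.00 = 13.979 → 14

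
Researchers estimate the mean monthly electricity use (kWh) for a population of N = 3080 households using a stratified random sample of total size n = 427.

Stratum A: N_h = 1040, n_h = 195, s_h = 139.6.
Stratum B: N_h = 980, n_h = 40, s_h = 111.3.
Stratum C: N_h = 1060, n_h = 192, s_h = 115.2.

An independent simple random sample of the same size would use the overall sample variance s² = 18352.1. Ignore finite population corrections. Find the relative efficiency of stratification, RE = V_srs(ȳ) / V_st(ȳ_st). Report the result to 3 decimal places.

V̂(ȳ_st) = Σ W_h² s_h²/n_h, with W_h = N_h/N and N = 3080:
  stratum A: (1040/3080)²·139.6²/195 = 11.3947
  stratum B: (980/3080)²·111.3²/40 = 31.3531
  stratum C: (1060/3080)²·115.2²/192 = 8.1868
V_st = 50.9346
V_srs = s²/n = 18352.1/427 = 42.9792
Relative efficiency = V_srs / V_st = 42.9792/50.9346 = 0.8438

RE ≈ 0.844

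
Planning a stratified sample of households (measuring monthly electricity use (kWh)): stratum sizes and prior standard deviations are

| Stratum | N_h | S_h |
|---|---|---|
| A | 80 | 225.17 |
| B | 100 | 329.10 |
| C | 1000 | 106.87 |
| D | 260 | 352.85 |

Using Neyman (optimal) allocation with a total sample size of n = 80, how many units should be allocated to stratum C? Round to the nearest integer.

Neyman allocation: n_h = n · N_h S_h / Σ N_i S_i, with n = 80.
  stratum A: N_h·S_h = 80·225.17 = 18013.60
  stratum B: N_h·S_h = 100·329.10 = 32910.00
  stratum C: N_h·S_h = 1000·106.87 = 106870.00
  stratum D: N_h·S_h = 260·352.85 = 91741.00
Σ N_h S_h = 249534.60
n for stratum C = 80·106870.00/249534.60 = 34.262 → 34

34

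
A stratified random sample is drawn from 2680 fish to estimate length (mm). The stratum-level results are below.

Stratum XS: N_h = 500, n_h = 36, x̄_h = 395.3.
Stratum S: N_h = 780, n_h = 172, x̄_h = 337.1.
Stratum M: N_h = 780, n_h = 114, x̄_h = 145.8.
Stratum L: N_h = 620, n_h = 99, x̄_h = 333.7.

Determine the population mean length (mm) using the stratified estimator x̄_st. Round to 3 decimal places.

x̄_st ≈ 291.495

N = Σ N_h = 2680. Stratum weights W_h = N_h/N.
x̄_st = (500·395.3 + 780·337.1 + 780·145.8 + 620·333.7) / 2680 = 291.49478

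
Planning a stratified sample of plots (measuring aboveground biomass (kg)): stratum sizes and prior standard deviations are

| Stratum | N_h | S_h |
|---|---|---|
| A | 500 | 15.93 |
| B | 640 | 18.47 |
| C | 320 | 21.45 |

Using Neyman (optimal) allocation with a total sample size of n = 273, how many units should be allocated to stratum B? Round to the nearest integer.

121

Neyman allocation: n_h = n · N_h S_h / Σ N_i S_i, with n = 273.
  stratum A: N_h·S_h = 500·15.93 = 7965.00
  stratum B: N_h·S_h = 640·18.47 = 11820.80
  stratum C: N_h·S_h = 320·21.45 = 6864.00
Σ N_h S_h = 26649.80
n for stratum B = 273·11820.80/26649.80 = 121.092 → 121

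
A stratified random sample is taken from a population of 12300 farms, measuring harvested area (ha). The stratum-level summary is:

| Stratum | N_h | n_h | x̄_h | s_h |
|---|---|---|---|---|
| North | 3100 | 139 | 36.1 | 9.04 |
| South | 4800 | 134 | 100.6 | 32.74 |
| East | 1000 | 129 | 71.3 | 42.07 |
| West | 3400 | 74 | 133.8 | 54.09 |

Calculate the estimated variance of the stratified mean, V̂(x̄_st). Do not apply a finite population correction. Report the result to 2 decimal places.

V̂(x̄_st) = Σ W_h² s_h²/n_h, with W_h = N_h/N and N = 12300:
  stratum North: (3100/12300)²·9.04²/139 = 0.0373452
  stratum South: (4800/12300)²·32.74²/134 = 1.21822
  stratum East: (1000/12300)²·42.07²/129 = 0.090687
  stratum West: (3400/12300)²·54.09²/74 = 3.02099
V̂(x̄_st) = 4.36724

V̂(x̄_st) ≈ 4.37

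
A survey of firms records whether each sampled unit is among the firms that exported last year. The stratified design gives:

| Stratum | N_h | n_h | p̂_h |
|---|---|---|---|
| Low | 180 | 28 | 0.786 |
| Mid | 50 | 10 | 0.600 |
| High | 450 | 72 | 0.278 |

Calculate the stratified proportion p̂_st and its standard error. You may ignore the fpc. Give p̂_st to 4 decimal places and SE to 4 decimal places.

p̂_st ≈ 0.4361, SE ≈ 0.0426

N = 680; stratum weights W_h = N_h/N.
p̂_st = Σ W_h p̂_h = (180·0.786 + 50·0.600 + 450·0.278)/680 = 0.43615
V̂(p̂_st) = Σ W_h² p̂_h(1−p̂_h)/(n_h−1):
  stratum Low: (180/680)²·0.786·0.214/27 = 0.000436516
  stratum Mid: (50/680)²·0.600·0.400/9 = 0.000144175
  stratum High: (450/680)²·0.278·0.722/71 = 0.00123803
V̂(p̂_st) = 0.00181872; SE = √V̂ = 0.0426465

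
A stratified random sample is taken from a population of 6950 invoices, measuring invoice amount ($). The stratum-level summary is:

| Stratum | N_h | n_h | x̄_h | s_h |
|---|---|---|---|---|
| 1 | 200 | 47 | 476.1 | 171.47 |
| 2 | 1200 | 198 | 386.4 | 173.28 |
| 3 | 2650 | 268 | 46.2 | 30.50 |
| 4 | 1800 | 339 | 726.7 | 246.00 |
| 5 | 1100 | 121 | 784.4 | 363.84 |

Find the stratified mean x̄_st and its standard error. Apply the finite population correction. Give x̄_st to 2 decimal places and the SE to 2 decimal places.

x̄_st ≈ 410.39, SE ≈ 6.22

x̄_st = Σ W_h x̄_h = (200·476.1 + 1200·386.4 + 2650·46.2 + 1800·726.7 + 1100·784.4)/6950 = 410.39281
V̂(x̄_st) = Σ W_h² (1 − n_h/N_h) s_h²/n_h, with W_h = N_h/N and N = 6950:
  stratum 1: (200/6950)²·(1 − 47/200)·171.47²/47 = 0.396306
  stratum 2: (1200/6950)²·(1 − 198/1200)·173.28²/198 = 3.77495
  stratum 3: (2650/6950)²·(1 − 268/2650)·30.50²/268 = 0.45361
  stratum 4: (1800/6950)²·(1 − 339/1800)·246.00²/339 = 9.71905
  stratum 5: (1100/6950)²·(1 − 121/1100)·363.84²/121 = 24.3917
V̂(x̄_st) = 38.7356
SE(x̄_st) = √38.7356 = 6.22379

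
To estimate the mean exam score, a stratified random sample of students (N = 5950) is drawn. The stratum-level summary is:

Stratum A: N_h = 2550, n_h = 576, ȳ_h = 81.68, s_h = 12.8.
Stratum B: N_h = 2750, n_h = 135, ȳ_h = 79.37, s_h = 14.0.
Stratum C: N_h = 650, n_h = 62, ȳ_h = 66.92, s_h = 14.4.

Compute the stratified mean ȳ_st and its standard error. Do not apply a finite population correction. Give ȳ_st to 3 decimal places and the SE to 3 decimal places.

ȳ_st = Σ W_h ȳ_h = (2550·81.68 + 2750·79.37 + 650·66.92)/5950 = 78.99992
V̂(ȳ_st) = Σ W_h² s_h²/n_h, with W_h = N_h/N and N = 5950:
  stratum A: (2550/5950)²·12.8²/576 = 0.0522449
  stratum B: (2750/5950)²·14.0²/135 = 0.310137
  stratum C: (650/5950)²·14.4²/62 = 0.0399141
V̂(ȳ_st) = 0.402296
SE(ȳ_st) = √0.402296 = 0.634268

ȳ_st ≈ 79.000, SE ≈ 0.634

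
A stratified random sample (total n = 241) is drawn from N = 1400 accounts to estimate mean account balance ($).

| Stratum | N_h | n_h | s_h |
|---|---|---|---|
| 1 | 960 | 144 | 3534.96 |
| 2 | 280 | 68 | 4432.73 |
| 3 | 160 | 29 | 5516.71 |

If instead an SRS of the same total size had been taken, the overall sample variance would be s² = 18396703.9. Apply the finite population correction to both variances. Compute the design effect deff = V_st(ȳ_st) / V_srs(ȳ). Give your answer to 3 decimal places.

V̂(ȳ_st) = Σ W_h² (1 − n_h/N_h) s_h²/n_h, with W_h = N_h/N and N = 1400:
  stratum 1: (960/1400)²·(1 − 144/960)·3534.96²/144 = 34682.6
  stratum 2: (280/1400)²·(1 − 68/280)·4432.73²/68 = 8751.28
  stratum 3: (160/1400)²·(1 − 29/160)·5516.71²/29 = 11222.7
V_st = 54656.6
V_srs = (1 − 241/1400)·18396703.9/241 = 63194.4
deff = V_st / V_srs = 54656.6/63194.4 = 0.8649

deff ≈ 0.865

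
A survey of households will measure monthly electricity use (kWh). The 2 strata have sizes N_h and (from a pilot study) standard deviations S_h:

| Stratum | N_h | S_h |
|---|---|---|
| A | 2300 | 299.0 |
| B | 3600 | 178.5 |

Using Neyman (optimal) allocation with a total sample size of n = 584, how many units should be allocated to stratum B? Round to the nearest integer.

282

Neyman allocation: n_h = n · N_h S_h / Σ N_i S_i, with n = 584.
  stratum A: N_h·S_h = 2300·299.0 = 687700.00
  stratum B: N_h·S_h = 3600·178.5 = 642600.00
Σ N_h S_h = 1330300.00
n for stratum B = 584·642600.00/1330300.00 = 282.101 → 282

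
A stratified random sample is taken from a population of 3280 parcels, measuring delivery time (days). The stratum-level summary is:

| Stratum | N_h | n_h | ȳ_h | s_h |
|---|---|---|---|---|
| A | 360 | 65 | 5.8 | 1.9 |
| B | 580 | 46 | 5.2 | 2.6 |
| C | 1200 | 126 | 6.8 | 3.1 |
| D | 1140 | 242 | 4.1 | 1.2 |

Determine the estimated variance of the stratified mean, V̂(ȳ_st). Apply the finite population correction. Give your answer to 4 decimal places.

V̂(ȳ_st) = Σ W_h² (1 − n_h/N_h) s_h²/n_h, with W_h = N_h/N and N = 3280:
  stratum A: (360/3280)²·(1 − 65/360)·1.9²/65 = 0.00054824
  stratum B: (580/3280)²·(1 − 46/580)·2.6²/46 = 0.00423068
  stratum C: (1200/3280)²·(1 − 126/1200)·3.1²/126 = 0.00913673
  stratum D: (1140/3280)²·(1 − 242/1140)·1.2²/242 = 0.000566214
V̂(ȳ_st) = 0.0144819

V̂(ȳ_st) ≈ 0.0145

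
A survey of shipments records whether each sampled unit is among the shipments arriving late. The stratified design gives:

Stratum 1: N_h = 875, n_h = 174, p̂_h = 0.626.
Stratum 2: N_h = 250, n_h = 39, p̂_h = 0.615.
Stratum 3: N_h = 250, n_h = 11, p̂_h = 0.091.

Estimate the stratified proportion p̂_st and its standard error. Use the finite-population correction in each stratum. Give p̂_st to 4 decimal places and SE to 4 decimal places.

N = 1375; stratum weights W_h = N_h/N.
p̂_st = Σ W_h p̂_h = (875·0.626 + 250·0.615 + 250·0.091)/1375 = 0.52673
V̂(p̂_st) = Σ W_h² (1 − n_h/N_h) p̂_h(1−p̂_h)/(n_h−1):
  stratum 1: (875/1375)²·(1 − 174/875)·0.626·0.374/173 = 0.000439057
  stratum 2: (250/1375)²·(1 − 39/250)·0.615·0.385/38 = 0.000173848
  stratum 3: (250/1375)²·(1 − 11/250)·0.091·0.909/10 = 0.000261419
V̂(p̂_st) = 0.000874324; SE = √V̂ = 0.029569

p̂_st ≈ 0.5267, SE ≈ 0.0296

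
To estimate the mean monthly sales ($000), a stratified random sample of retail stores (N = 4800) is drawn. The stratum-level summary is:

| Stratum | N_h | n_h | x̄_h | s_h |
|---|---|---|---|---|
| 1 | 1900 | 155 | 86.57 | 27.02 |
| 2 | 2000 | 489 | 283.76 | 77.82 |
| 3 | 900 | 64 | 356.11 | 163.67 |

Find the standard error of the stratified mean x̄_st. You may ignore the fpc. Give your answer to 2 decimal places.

SE(x̄_st) ≈ 4.20

V̂(x̄_st) = Σ W_h² s_h²/n_h, with W_h = N_h/N and N = 4800:
  stratum 1: (1900/4800)²·27.02²/155 = 0.738013
  stratum 2: (2000/4800)²·77.82²/489 = 2.15006
  stratum 3: (900/4800)²·163.67²/64 = 14.715
V̂(x̄_st) = 17.6031
SE(x̄_st) = √17.6031 = 4.1956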